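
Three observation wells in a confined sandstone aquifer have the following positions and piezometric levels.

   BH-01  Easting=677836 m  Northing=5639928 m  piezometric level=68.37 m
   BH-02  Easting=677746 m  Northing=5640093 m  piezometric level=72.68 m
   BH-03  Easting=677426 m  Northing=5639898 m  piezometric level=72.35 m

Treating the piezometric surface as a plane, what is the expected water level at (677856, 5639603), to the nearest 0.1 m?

Three-point gradient (reference BH-01): Δ to BH-02 = (-90, 165, +4.31), Δ to BH-03 = (-410, -30, +3.98).
∂h/∂x = -0.01117, ∂h/∂y = +0.02003 (det = 70350).
h(677856, 5639603) = 68.37 + (-0.01117)·(20) + (+0.02003)·(-325) = 68.37 -0.223 -6.509 = 61.638 m.

61.6 m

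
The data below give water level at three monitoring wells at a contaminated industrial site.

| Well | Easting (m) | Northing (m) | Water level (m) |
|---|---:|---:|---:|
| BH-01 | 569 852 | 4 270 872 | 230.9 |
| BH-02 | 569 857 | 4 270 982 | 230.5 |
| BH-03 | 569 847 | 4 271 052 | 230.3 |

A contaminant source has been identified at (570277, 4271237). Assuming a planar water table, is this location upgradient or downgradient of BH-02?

downgradient

Three-point gradient (reference BH-01): Δ to BH-02 = (5, 110, -0.4), Δ to BH-03 = (-5, 180, -0.6).
∂h/∂x = -0.004138, ∂h/∂y = -0.003448 (det = 1450).
Head at (570277, 4271237) = 230.9 + (-0.004138)·(425) + (-0.003448)·(365) = 227.88 m.
That is lower than the 230.5 m at BH-02, so the point is downgradient.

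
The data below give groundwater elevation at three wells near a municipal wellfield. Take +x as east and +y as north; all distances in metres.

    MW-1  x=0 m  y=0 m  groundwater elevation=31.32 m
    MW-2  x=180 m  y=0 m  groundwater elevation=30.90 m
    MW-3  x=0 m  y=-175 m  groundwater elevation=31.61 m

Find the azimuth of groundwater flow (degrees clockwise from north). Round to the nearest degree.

∂h/∂x = (30.90 − 31.32) / (180 − 0) = -0.002333
∂h/∂y = (31.61 − 31.32) / (-175 − 0) = -0.001657
Flow direction (−∇h) has components (+0.002333 E, +0.001657 N).
Azimuth = atan2(E, N) = atan2(+0.002333, +0.001657) = 54.6° ≈ 055°.

055°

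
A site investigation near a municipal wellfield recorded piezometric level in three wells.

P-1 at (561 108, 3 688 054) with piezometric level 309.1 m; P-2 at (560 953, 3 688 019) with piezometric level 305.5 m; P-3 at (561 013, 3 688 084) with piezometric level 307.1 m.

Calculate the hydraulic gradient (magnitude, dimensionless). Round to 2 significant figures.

0.023

With h = a·x + b·y + c and P-1 as origin, the differences give:
  (-155)·a + (-35)·b = -3.6
  (-95)·a + 30·b = -2.0
Eliminate b (×30 and ×(-35), subtract): -7975·a = -178.00 → a = ∂h/∂x = +0.02232
Back-substitute: b = ∂h/∂y = +0.004013.
|∇h| = √(0.02232² + 0.004013²) = 0.02268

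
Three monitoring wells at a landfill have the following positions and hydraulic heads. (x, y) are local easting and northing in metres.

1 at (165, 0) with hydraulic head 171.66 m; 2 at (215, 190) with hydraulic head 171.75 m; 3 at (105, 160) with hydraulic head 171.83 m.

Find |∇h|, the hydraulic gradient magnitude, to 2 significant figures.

0.0012

Taking 1 as reference: 2−1 = (50, 190, +0.09); 3−1 = (-60, 160, +0.17).
Determinant of the coordinate differences = 50·160 − (-60)·190 = 19400.
∂h/∂x = [(+0.09)·160 − (+0.17)·190] / 19400 = -0.0009227
∂h/∂y = [50·(+0.17) − (-60)·(+0.09)] / 19400 = +0.0007165
|∇h| = √(-0.0009227² + 0.0007165²) = 0.001168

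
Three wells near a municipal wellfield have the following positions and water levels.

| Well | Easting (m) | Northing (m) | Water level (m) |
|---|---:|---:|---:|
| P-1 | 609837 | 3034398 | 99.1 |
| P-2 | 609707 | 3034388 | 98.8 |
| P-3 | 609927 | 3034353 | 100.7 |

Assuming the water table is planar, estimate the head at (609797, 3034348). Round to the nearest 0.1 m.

With h = a·x + b·y + c and P-1 as origin, the differences give:
  (-130)·a + (-10)·b = -0.3
  90·a + (-45)·b = +1.6
Eliminate b (×(-45) and ×(-10), subtract): 6750·a = 29.50 → a = ∂h/∂x = +0.004370
Back-substitute: b = ∂h/∂y = -0.02681.
h(609797, 3034348) = 99.1 + (+0.004370)·(-40) + (-0.02681)·(-50) = 99.1 -0.175 +1.341 = 100.266 m.

100.3 m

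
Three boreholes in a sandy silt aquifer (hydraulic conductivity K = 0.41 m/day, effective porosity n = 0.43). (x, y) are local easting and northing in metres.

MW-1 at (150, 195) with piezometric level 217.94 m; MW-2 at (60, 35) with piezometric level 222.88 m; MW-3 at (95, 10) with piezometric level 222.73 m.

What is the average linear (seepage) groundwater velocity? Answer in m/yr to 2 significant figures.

Taking MW-1 as reference: MW-2−MW-1 = (-90, -160, +4.94); MW-3−MW-1 = (-55, -185, +4.79).
Solve a·Δx + b·Δy = Δh: det = (-90)·(-185) − (-55)·(-160) = 7850.
∂h/∂x = [(+4.94)·(-185) − (+4.79)·(-160)] / 7850 = -0.01879
∂h/∂y = [(-90)·(+4.79) − (-55)·(+4.94)] / 7850 = -0.02031
|∇h| = √(-0.01879² + -0.02031²) = 0.02767
Seepage velocity v = K·i/n = 0.41 × 0.02767 / 0.43 = 0.02638 m/day = 9.635 m/yr.

9.6 m/yr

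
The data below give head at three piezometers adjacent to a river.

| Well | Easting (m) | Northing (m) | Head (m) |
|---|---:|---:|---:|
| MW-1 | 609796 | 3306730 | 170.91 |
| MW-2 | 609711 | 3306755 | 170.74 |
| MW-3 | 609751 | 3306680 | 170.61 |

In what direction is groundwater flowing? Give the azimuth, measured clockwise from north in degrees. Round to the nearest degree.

Differences from MW-1: to MW-2 (Δx, Δy, Δh) = (-85, 25, -0.17); to MW-3 = (-45, -50, -0.30).
Determinant of the coordinate differences = (-85)·(-50) − (-45)·25 = 5375.
∂h/∂x = [(-0.17)·(-50) − (-0.30)·25] / 5375 = +0.002977
∂h/∂y = [(-85)·(-0.30) − (-45)·(-0.17)] / 5375 = +0.003321
Flow direction (−∇h) has components (-0.002977 E, -0.003321 N).
Azimuth = atan2(E, N) = atan2(-0.002977, -0.003321) = 221.9° ≈ 222°.

222°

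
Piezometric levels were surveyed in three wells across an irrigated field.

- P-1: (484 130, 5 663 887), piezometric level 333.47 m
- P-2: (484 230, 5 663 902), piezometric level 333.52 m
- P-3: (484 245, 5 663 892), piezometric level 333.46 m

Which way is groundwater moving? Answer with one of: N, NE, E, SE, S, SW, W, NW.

S

Taking P-1 as reference: P-2−P-1 = (100, 15, +0.05); P-3−P-1 = (115, 5, -0.01).
Solve a·Δx + b·Δy = Δh: det = 100·5 − 115·15 = -1225.
∂h/∂x = [(+0.05)·5 − (-0.01)·15] / -1225 = -0.0003265
∂h/∂y = [100·(-0.01) − 115·(+0.05)] / -1225 = +0.005510
Flow = −∇h = (+0.0003265 east, -0.005510 north), which points south.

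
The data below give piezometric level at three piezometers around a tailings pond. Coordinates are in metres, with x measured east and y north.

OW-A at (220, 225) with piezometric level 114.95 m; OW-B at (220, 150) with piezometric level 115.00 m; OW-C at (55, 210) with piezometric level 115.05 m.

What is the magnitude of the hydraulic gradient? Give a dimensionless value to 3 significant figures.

With h = a·x + b·y + c and OW-A as origin, the differences give:
  0·a + (-75)·b = +0.05
  (-165)·a + (-15)·b = +0.10
Eliminate b (×(-15) and ×(-75), subtract): -12375·a = 6.750 → a = ∂h/∂x = -0.0005455
Back-substitute: b = ∂h/∂y = -0.0006667.
|∇h| = √(-0.0005455² + -0.0006667²) = 0.0008614

0.000861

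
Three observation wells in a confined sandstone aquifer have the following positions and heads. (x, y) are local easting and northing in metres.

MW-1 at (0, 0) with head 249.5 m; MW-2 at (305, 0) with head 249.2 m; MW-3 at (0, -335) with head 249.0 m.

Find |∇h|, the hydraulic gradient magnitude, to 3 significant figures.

0.00179

∂h/∂x = (249.2 − 249.5) / (305 − 0) = -0.0009836
∂h/∂y = (249.0 − 249.5) / (-335 − 0) = +0.001493
|∇h| = √(-0.0009836² + 0.001493²) = 0.001788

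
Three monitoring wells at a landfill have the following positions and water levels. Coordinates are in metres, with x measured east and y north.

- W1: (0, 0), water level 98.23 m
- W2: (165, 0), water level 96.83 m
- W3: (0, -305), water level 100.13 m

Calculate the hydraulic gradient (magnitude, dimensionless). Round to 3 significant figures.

0.0105

∂h/∂x = (96.83 − 98.23) / (165 − 0) = -0.008485
∂h/∂y = (100.13 − 98.23) / (-305 − 0) = -0.006230
|∇h| = √(-0.008485² + -0.006230²) = 0.01053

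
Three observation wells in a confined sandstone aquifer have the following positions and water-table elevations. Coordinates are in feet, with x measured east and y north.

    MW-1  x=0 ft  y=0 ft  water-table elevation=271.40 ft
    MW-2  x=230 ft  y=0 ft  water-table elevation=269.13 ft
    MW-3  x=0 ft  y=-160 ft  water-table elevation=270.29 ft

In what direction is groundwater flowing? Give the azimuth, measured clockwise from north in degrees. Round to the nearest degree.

∂h/∂x = (269.13 − 271.40) / (230 − 0) = -0.009870
∂h/∂y = (270.29 − 271.40) / (-160 − 0) = +0.006937
Flow direction (−∇h) has components (+0.009870 E, -0.006937 N).
Azimuth = atan2(E, N) = atan2(+0.009870, -0.006937) = 125.1° ≈ 125°.

125°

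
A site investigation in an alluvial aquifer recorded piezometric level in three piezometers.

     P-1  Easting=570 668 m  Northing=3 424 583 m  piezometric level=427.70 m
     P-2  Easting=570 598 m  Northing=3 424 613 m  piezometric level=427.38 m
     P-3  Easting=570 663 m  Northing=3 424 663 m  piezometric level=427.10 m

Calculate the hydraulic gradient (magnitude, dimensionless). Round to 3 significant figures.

0.00754

Three-point gradient (reference P-1): Δ to P-2 = (-70, 30, -0.32), Δ to P-3 = (-5, 80, -0.60).
∂h/∂x = +0.001394, ∂h/∂y = -0.007413 (det = -5450).
|∇h| = √(0.001394² + -0.007413²) = 0.007543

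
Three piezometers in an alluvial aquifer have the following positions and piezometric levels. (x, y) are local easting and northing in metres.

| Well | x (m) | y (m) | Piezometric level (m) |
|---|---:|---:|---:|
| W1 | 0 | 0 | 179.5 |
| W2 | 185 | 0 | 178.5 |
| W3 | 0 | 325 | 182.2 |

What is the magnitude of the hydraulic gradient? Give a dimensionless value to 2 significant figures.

0.0099

∂h/∂x = (178.5 − 179.5) / (185 − 0) = -0.005405
∂h/∂y = (182.2 − 179.5) / (325 − 0) = +0.008308
|∇h| = √(-0.005405² + 0.008308²) = 0.009911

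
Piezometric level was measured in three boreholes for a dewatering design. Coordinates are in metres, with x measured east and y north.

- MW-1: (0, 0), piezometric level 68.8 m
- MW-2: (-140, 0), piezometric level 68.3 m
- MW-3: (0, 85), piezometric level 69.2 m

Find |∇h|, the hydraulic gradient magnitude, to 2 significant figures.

0.0059

∂h/∂x = (68.3 − 68.8) / (-140 − 0) = +0.003571
∂h/∂y = (69.2 − 68.8) / (85 − 0) = +0.004706
|∇h| = √(0.003571² + 0.004706²) = 0.005907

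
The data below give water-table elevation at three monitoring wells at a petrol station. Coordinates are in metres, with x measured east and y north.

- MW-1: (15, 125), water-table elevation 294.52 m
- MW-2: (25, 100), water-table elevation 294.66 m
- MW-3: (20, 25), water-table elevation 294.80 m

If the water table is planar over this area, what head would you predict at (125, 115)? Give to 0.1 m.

295.4 m

Taking MW-1 as reference: MW-2−MW-1 = (10, -25, +0.14); MW-3−MW-1 = (5, -100, +0.28).
Solve a·Δx + b·Δy = Δh: det = 10·(-100) − 5·(-25) = -875.
∂h/∂x = [(+0.14)·(-100) − (+0.28)·(-25)] / -875 = +0.008000
∂h/∂y = [10·(+0.28) − 5·(+0.14)] / -875 = -0.002400
h(125, 115) = 294.52 + (+0.008000)·(110) + (-0.002400)·(-10) = 294.52 +0.880 +0.024 = 295.424 m.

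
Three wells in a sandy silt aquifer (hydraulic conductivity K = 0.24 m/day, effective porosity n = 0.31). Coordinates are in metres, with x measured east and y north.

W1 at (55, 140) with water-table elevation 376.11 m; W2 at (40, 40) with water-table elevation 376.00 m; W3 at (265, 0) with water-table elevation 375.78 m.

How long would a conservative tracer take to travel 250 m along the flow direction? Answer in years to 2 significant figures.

620 years

Taking W1 as reference: W2−W1 = (-15, -100, -0.11); W3−W1 = (210, -140, -0.33).
Solve a·Δx + b·Δy = Δh: det = (-15)·(-140) − 210·(-100) = 23100.
∂h/∂x = [(-0.11)·(-140) − (-0.33)·(-100)] / 23100 = -0.0007619
∂h/∂y = [(-15)·(-0.33) − 210·(-0.11)] / 23100 = +0.001214
|∇h| = √(-0.0007619² + 0.001214²) = 0.001433
Seepage velocity v = K·i/n = 0.24 × 0.001433 / 0.31 = 0.001109 m/day.
t = 250 / 0.001109 = 2.254e+05 days = 617 years.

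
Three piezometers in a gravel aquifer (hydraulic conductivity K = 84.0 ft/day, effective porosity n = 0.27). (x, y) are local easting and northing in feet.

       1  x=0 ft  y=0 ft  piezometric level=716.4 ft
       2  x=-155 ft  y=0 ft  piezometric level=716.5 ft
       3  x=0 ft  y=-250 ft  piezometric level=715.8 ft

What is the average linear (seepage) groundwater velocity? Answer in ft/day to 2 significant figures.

0.77 ft/day

∂h/∂x = (716.5 − 716.4) / (-155 − 0) = -0.0006452
∂h/∂y = (715.8 − 716.4) / (-250 − 0) = +0.002400
|∇h| = √(-0.0006452² + 0.002400²) = 0.002485
Seepage velocity v = K·i/n = 84.0 × 0.002485 / 0.27 = 0.7731 ft/day.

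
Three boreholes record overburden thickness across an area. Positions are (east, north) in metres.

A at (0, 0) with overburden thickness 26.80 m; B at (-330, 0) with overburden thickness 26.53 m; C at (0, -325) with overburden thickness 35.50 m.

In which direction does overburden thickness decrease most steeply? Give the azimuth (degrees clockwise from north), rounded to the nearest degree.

∂d/∂x = (26.53 − 26.80) / (-330 − 0) = +0.0008182
∂d/∂y = (35.50 − 26.80) / (-325 − 0) = -0.02677
Steepest decrease is along −∇f: components (-0.0008182 E, +0.02677 N).
Azimuth = atan2(-0.0008182, +0.02677) = 358.2° ≈ 358°.

358°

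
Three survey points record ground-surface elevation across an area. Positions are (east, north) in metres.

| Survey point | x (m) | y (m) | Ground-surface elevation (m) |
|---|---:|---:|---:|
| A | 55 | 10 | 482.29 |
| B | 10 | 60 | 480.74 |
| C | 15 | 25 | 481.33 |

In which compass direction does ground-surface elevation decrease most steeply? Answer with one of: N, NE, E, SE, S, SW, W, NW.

NW

With z = a·x + b·y + c and A as origin, the differences give:
  (-45)·a + 50·b = -1.55
  (-40)·a + 15·b = -0.96
Eliminate b (×15 and ×50, subtract): 1325·a = 24.750 → a = ∂z/∂x = +0.01868
Back-substitute: b = ∂z/∂y = -0.01419.
Steepest decrease is along −∇f = (-0.01868 E, +0.01419 N) → northwest.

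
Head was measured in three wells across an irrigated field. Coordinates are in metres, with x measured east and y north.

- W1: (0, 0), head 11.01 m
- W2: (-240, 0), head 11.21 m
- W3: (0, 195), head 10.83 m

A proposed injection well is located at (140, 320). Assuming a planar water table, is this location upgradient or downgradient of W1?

downgradient

∂h/∂x = (11.21 − 11.01) / (-240 − 0) = -0.0008333
∂h/∂y = (10.83 − 11.01) / (195 − 0) = -0.0009231
Head at (140, 320) = 11.01 + (-0.0008333)·(140) + (-0.0009231)·(320) = 10.60 m.
That is lower than the 11.01 m at W1, so the point is downgradient.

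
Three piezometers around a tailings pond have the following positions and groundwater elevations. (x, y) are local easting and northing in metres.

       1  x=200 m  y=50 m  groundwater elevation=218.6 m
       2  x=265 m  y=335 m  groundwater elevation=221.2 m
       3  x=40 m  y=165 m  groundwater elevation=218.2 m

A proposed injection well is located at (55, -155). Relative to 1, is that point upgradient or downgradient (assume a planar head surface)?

With h = a·x + b·y + c and 1 as origin, the differences give:
  65·a + 285·b = +2.6
  (-160)·a + 115·b = -0.4
Eliminate b (×115 and ×285, subtract): 53075·a = 413.00 → a = ∂h/∂x = +0.007781
Back-substitute: b = ∂h/∂y = +0.007348.
Head at (55, -155) = 218.6 + (+0.007781)·(-145) + (+0.007348)·(-205) = 215.97 m.
That is lower than the 218.6 m at 1, so the point is downgradient.

downgradient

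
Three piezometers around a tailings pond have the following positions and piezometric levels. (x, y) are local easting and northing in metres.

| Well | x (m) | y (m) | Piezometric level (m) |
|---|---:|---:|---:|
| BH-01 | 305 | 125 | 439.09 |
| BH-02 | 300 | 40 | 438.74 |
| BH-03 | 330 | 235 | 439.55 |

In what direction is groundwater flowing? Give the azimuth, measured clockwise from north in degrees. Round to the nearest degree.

Differences from BH-01: to BH-02 (Δx, Δy, Δh) = (-5, -85, -0.35); to BH-03 = (25, 110, +0.46).
Solve a·Δx + b·Δy = Δh: det = (-5)·110 − 25·(-85) = 1575.
∂h/∂x = [(-0.35)·110 − (+0.46)·(-85)] / 1575 = +0.0003810
∂h/∂y = [(-5)·(+0.46) − 25·(-0.35)] / 1575 = +0.004095
Flow direction (−∇h) has components (-0.0003810 E, -0.004095 N).
Azimuth = atan2(E, N) = atan2(-0.0003810, -0.004095) = 185.3° ≈ 185°.

185°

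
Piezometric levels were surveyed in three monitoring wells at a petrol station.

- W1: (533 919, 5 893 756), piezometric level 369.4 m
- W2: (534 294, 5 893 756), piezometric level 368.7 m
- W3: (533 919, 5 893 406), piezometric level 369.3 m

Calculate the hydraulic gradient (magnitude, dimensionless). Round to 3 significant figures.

∂h/∂x = (368.7 − 369.4) / (534294 − 533919) = -0.001867
∂h/∂y = (369.3 − 369.4) / (5893406 − 5893756) = +0.0002857
|∇h| = √(-0.001867² + 0.0002857²) = 0.001889

0.00189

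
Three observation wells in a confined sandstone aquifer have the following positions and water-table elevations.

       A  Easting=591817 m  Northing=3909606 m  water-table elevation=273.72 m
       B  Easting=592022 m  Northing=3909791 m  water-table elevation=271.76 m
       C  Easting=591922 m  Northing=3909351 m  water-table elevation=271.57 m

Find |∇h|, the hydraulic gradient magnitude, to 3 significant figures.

0.0129

Differences from A: to B (Δx, Δy, Δh) = (205, 185, -1.96); to C = (105, -255, -2.15).
Solve a·Δx + b·Δy = Δh: det = 205·(-255) − 105·185 = -71700.
∂h/∂x = [(-1.96)·(-255) − (-2.15)·185] / -71700 = -0.01252
∂h/∂y = [205·(-2.15) − 105·(-1.96)] / -71700 = +0.003277
|∇h| = √(-0.01252² + 0.003277²) = 0.01294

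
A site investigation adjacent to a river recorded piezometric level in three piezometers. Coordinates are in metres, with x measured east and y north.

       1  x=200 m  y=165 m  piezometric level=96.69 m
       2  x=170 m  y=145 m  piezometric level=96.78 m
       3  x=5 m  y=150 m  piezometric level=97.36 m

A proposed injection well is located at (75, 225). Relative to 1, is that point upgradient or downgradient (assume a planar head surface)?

upgradient

Taking 1 as reference: 2−1 = (-30, -20, +0.09); 3−1 = (-195, -15, +0.67).
Determinant of the coordinate differences = (-30)·(-15) − (-195)·(-20) = -3450.
∂h/∂x = [(+0.09)·(-15) − (+0.67)·(-20)] / -3450 = -0.003493
∂h/∂y = [(-30)·(+0.67) − (-195)·(+0.09)] / -3450 = +0.0007391
Head at (75, 225) = 96.69 + (-0.003493)·(-125) + (+0.0007391)·(60) = 97.17 m.
That is higher than the 96.69 m at 1, so the point is upgradient.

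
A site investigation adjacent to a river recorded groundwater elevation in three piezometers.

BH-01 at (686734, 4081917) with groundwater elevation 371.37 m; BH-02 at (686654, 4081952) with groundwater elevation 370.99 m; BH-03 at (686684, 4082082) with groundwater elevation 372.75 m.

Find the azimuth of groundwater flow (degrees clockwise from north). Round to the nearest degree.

221°

Taking BH-01 as reference: BH-02−BH-01 = (-80, 35, -0.38); BH-03−BH-01 = (-50, 165, +1.38).
Solve a·Δx + b·Δy = Δh: det = (-80)·165 − (-50)·35 = -11450.
∂h/∂x = [(-0.38)·165 − (+1.38)·35] / -11450 = +0.009694
∂h/∂y = [(-80)·(+1.38) − (-50)·(-0.38)] / -11450 = +0.01130
Flow direction (−∇h) has components (-0.009694 E, -0.01130 N).
Azimuth = atan2(E, N) = atan2(-0.009694, -0.01130) = 220.6° ≈ 221°.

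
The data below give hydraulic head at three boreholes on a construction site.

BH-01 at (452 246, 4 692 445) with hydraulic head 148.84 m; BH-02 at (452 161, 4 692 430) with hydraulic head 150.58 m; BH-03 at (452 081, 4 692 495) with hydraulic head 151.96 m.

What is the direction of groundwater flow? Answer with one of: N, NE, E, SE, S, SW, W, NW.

E

Taking BH-01 as reference: BH-02−BH-01 = (-85, -15, +1.74); BH-03−BH-01 = (-165, 50, +3.12).
Determinant of the coordinate differences = (-85)·50 − (-165)·(-15) = -6725.
∂h/∂x = [(+1.74)·50 − (+3.12)·(-15)] / -6725 = -0.01990
∂h/∂y = [(-85)·(+3.12) − (-165)·(+1.74)] / -6725 = -0.003257
Flow = −∇h = (+0.01990 east, +0.003257 north), which points east.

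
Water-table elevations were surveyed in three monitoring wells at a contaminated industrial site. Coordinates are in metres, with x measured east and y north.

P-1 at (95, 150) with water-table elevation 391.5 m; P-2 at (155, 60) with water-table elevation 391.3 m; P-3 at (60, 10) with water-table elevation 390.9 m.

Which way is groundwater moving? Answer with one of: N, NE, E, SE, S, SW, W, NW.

Differences from P-1: to P-2 (Δx, Δy, Δh) = (60, -90, -0.2); to P-3 = (-35, -140, -0.6).
Determinant of the coordinate differences = 60·(-140) − (-35)·(-90) = -11550.
∂h/∂x = [(-0.2)·(-140) − (-0.6)·(-90)] / -11550 = +0.002251
∂h/∂y = [60·(-0.6) − (-35)·(-0.2)] / -11550 = +0.003723
Flow = −∇h = (-0.002251 east, -0.003723 north), which points southwest.

SW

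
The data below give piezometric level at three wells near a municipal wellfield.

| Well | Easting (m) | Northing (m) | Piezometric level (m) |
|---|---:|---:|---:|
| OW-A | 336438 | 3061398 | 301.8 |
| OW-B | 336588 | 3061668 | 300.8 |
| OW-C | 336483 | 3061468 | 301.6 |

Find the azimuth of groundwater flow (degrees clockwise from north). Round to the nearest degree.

313°

With h = a·x + b·y + c and OW-A as origin, the differences give:
  150·a + 270·b = -1.0
  45·a + 70·b = -0.2
Eliminate b (×70 and ×270, subtract): -1650·a = -16.00 → a = ∂h/∂x = +0.009697
Back-substitute: b = ∂h/∂y = -0.009091.
Flow direction (−∇h) has components (-0.009697 E, +0.009091 N).
Azimuth = atan2(E, N) = atan2(-0.009697, +0.009091) = 313.2° ≈ 313°.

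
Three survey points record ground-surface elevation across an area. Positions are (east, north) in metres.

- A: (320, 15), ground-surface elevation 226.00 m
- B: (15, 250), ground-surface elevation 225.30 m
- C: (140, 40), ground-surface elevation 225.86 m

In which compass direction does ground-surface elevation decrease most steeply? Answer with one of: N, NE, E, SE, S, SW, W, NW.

Differences from A: to B (Δx, Δy, Δh) = (-305, 235, -0.70); to C = (-180, 25, -0.14).
Determinant of the coordinate differences = (-305)·25 − (-180)·235 = 34675.
∂z/∂x = [(-0.70)·25 − (-0.14)·235] / 34675 = +0.0004441
∂z/∂y = [(-305)·(-0.14) − (-180)·(-0.70)] / 34675 = -0.002402
Steepest decrease is along −∇f = (-0.0004441 E, +0.002402 N) → north.

N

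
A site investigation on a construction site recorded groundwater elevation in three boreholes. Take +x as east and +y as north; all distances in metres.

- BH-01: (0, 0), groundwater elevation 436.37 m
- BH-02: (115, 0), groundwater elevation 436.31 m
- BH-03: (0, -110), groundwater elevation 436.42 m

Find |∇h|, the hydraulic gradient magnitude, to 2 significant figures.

∂h/∂x = (436.31 − 436.37) / (115 − 0) = -0.0005217
∂h/∂y = (436.42 − 436.37) / (-110 − 0) = -0.0004545
|∇h| = √(-0.0005217² + -0.0004545²) = 0.0006919

0.00069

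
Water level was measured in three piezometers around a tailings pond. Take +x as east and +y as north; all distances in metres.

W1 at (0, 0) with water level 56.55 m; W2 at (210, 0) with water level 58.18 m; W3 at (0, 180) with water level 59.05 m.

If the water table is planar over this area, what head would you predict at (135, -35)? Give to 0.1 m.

57.1 m

∂h/∂x = (58.18 − 56.55) / (210 − 0) = +0.007762
∂h/∂y = (59.05 − 56.55) / (180 − 0) = +0.01389
h(135, -35) = 56.55 + (+0.007762)·(135) + (+0.01389)·(-35) = 56.55 +1.048 -0.486 = 57.112 m.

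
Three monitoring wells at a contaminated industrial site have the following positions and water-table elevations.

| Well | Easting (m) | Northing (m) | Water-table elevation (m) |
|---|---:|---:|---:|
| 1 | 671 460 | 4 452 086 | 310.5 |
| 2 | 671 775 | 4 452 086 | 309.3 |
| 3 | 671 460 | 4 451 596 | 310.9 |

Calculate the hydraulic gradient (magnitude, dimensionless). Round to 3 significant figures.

0.00390

∂h/∂x = (309.3 − 310.5) / (671775 − 671460) = -0.003810
∂h/∂y = (310.9 − 310.5) / (4451596 − 4452086) = -0.0008163
|∇h| = √(-0.003810² + -0.0008163²) = 0.003896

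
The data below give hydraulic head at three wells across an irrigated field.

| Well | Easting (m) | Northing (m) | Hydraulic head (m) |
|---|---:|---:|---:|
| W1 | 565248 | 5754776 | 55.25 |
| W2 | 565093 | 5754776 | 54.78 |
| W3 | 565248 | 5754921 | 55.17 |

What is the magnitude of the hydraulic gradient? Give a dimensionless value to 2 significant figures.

∂h/∂x = (54.78 − 55.25) / (565093 − 565248) = +0.003032
∂h/∂y = (55.17 − 55.25) / (5754921 − 5754776) = -0.0005517
|∇h| = √(0.003032² + -0.0005517²) = 0.003082

0.0031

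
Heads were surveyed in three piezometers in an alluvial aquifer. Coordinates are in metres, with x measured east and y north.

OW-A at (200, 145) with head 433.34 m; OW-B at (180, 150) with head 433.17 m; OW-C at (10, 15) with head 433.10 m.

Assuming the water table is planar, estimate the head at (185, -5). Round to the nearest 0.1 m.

434.4 m

Differences from OW-A: to OW-B (Δx, Δy, Δh) = (-20, 5, -0.17); to OW-C = (-190, -130, -0.24).
Determinant of the coordinate differences = (-20)·(-130) − (-190)·5 = 3550.
∂h/∂x = [(-0.17)·(-130) − (-0.24)·5] / 3550 = +0.006563
∂h/∂y = [(-20)·(-0.24) − (-190)·(-0.17)] / 3550 = -0.007746
h(185, -5) = 433.34 + (+0.006563)·(-15) + (-0.007746)·(-150) = 433.34 -0.098 +1.162 = 434.404 m.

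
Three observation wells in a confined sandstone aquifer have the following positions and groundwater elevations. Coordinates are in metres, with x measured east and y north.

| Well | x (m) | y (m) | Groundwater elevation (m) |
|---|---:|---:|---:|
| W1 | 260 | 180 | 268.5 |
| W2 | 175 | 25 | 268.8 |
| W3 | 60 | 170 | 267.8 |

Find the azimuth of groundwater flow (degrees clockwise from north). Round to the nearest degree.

317°

Three-point gradient (reference W1): Δ to W2 = (-85, -155, +0.3), Δ to W3 = (-200, -10, -0.7).
∂h/∂x = +0.003698, ∂h/∂y = -0.003964 (det = -30150).
Flow direction (−∇h) has components (-0.003698 E, +0.003964 N).
Azimuth = atan2(E, N) = atan2(-0.003698, +0.003964) = 317.0° ≈ 317°.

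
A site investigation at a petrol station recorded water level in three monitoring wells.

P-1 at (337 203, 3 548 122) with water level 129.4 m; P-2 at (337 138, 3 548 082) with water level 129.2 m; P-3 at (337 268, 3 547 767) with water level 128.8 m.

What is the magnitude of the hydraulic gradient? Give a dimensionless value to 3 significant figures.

0.00273

Differences from P-1: to P-2 (Δx, Δy, Δh) = (-65, -40, -0.2); to P-3 = (65, -355, -0.6).
Solve a·Δx + b·Δy = Δh: det = (-65)·(-355) − 65·(-40) = 25675.
∂h/∂x = [(-0.2)·(-355) − (-0.6)·(-40)] / 25675 = +0.001831
∂h/∂y = [(-65)·(-0.6) − 65·(-0.2)] / 25675 = +0.002025
|∇h| = √(0.001831² + 0.002025²) = 0.00273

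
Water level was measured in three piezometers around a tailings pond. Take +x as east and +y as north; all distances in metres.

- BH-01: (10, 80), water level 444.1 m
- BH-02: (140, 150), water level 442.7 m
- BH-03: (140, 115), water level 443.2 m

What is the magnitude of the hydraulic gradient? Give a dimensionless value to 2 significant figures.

0.015

With h = a·x + b·y + c and BH-01 as origin, the differences give:
  130·a + 70·b = -1.4
  130·a + 35·b = -0.9
Eliminate b (×35 and ×70, subtract): -4550·a = 14.00 → a = ∂h/∂x = -0.003077
Back-substitute: b = ∂h/∂y = -0.01429.
|∇h| = √(-0.003077² + -0.01429²) = 0.01462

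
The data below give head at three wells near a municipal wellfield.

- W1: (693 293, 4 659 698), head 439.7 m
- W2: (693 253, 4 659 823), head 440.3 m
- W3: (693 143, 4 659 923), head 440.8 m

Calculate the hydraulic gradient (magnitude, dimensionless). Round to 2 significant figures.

Three-point gradient (reference W1): Δ to W2 = (-40, 125, +0.6), Δ to W3 = (-150, 225, +1.1).
∂h/∂x = -0.0002564, ∂h/∂y = +0.004718 (det = 9750).
|∇h| = √(-0.0002564² + 0.004718²) = 0.004725

0.0047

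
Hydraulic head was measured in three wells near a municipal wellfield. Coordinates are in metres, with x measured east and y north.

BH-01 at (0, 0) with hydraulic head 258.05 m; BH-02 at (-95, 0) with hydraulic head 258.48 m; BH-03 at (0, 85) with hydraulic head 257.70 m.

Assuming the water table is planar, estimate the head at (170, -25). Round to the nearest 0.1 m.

257.4 m

∂h/∂x = (258.48 − 258.05) / (-95 − 0) = -0.004526
∂h/∂y = (257.70 − 258.05) / (85 − 0) = -0.004118
h(170, -25) = 258.05 + (-0.004526)·(170) + (-0.004118)·(-25) = 258.05 -0.769 +0.103 = 257.383 m.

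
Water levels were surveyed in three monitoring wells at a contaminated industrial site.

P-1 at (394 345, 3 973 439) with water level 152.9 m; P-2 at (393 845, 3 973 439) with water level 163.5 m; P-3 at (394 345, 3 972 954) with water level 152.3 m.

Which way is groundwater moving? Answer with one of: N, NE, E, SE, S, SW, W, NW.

E

∂h/∂x = (163.5 − 152.9) / (393845 − 394345) = -0.02120
∂h/∂y = (152.3 − 152.9) / (3972954 − 3973439) = +0.001237
Flow = −∇h = (+0.02120 east, -0.001237 north), which points east.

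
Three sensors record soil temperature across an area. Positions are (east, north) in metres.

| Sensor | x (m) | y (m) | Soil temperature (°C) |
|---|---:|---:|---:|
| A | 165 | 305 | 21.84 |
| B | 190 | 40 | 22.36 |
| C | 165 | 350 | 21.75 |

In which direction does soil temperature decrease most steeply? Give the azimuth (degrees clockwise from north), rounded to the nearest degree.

With T = a·x + b·y + c and A as origin, the differences give:
  25·a + (-265)·b = +0.52
  0·a + 45·b = -0.09
Eliminate b (×45 and ×(-265), subtract): 1125·a = -0.450 → a = ∂T/∂x = -0.0004000
Back-substitute: b = ∂T/∂y = -0.002000.
Steepest decrease is along −∇f: components (+0.0004000 E, +0.002000 N).
Azimuth = atan2(+0.0004000, +0.002000) = 11.3° ≈ 011°.

011°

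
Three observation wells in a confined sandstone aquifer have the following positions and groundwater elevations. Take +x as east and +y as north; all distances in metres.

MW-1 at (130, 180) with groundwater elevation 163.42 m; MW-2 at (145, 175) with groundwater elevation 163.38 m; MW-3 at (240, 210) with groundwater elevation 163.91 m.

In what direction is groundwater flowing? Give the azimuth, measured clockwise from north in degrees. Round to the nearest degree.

Taking MW-1 as reference: MW-2−MW-1 = (15, -5, -0.04); MW-3−MW-1 = (110, 30, +0.49).
Determinant of the coordinate differences = 15·30 − 110·(-5) = 1000.
∂h/∂x = [(-0.04)·30 − (+0.49)·(-5)] / 1000 = +0.001250
∂h/∂y = [15·(+0.49) − 110·(-0.04)] / 1000 = +0.01175
Flow direction (−∇h) has components (-0.001250 E, -0.01175 N).
Azimuth = atan2(E, N) = atan2(-0.001250, -0.01175) = 186.1° ≈ 186°.

186°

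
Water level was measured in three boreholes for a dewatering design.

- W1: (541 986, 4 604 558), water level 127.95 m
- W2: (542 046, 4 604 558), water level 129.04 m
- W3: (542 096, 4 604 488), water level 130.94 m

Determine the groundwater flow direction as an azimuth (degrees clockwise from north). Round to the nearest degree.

308°

Taking W1 as reference: W2−W1 = (60, 0, +1.09); W3−W1 = (110, -70, +2.99).
Determinant of the coordinate differences = 60·(-70) − 110·0 = -4200.
∂h/∂x = [(+1.09)·(-70) − (+2.99)·0] / -4200 = +0.01817
∂h/∂y = [60·(+2.99) − 110·(+1.09)] / -4200 = -0.01417
Flow direction (−∇h) has components (-0.01817 E, +0.01417 N).
Azimuth = atan2(E, N) = atan2(-0.01817, +0.01417) = 307.9° ≈ 308°.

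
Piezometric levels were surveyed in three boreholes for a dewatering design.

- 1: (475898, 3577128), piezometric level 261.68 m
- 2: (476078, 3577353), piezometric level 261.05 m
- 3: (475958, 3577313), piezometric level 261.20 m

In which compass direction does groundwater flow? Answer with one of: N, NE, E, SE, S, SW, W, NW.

N

With h = a·x + b·y + c and 1 as origin, the differences give:
  180·a + 225·b = -0.63
  60·a + 185·b = -0.48
Eliminate b (×185 and ×225, subtract): 19800·a = -8.550 → a = ∂h/∂x = -0.0004318
Back-substitute: b = ∂h/∂y = -0.002455.
Flow = −∇h = (+0.0004318 east, +0.002455 north), which points north.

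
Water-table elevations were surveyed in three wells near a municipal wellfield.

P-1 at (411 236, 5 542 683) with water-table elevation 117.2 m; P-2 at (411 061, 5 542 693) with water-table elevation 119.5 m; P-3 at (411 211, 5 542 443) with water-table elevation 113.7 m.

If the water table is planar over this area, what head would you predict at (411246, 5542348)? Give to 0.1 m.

111.8 m

Three-point gradient (reference P-1): Δ to P-2 = (-175, 10, +2.3), Δ to P-3 = (-25, -240, -3.5).
∂h/∂x = -0.01224, ∂h/∂y = +0.01586 (det = 42250).
h(411246, 5542348) = 117.2 + (-0.01224)·(10) + (+0.01586)·(-335) = 117.2 -0.122 -5.312 = 111.765 m.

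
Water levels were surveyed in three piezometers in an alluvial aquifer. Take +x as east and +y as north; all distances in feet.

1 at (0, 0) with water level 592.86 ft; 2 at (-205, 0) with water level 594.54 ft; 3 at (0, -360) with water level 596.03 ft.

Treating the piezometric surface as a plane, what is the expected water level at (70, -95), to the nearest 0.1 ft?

593.1 ft

∂h/∂x = (594.54 − 592.86) / (-205 − 0) = -0.008195
∂h/∂y = (596.03 − 592.86) / (-360 − 0) = -0.008806
h(70, -95) = 592.86 + (-0.008195)·(70) + (-0.008806)·(-95) = 592.86 -0.574 +0.837 = 593.123 ft.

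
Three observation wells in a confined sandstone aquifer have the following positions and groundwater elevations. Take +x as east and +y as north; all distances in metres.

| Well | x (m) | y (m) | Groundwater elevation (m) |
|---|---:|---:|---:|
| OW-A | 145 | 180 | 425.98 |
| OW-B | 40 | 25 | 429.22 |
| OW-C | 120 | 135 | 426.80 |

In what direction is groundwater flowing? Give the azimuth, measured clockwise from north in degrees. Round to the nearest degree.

075°

Three-point gradient (reference OW-A): Δ to OW-B = (-105, -155, +3.24), Δ to OW-C = (-25, -45, +0.82).
∂h/∂x = -0.02200, ∂h/∂y = -0.006000 (det = 850).
Flow direction (−∇h) has components (+0.02200 E, +0.006000 N).
Azimuth = atan2(E, N) = atan2(+0.02200, +0.006000) = 74.7° ≈ 075°.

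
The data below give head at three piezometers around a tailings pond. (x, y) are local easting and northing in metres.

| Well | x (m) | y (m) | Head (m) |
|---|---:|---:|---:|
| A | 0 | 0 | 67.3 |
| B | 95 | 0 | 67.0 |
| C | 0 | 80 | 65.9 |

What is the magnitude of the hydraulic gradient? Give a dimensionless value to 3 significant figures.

∂h/∂x = (67.0 − 67.3) / (95 − 0) = -0.003158
∂h/∂y = (65.9 − 67.3) / (80 − 0) = -0.01750
|∇h| = √(-0.003158² + -0.01750²) = 0.01778

0.0178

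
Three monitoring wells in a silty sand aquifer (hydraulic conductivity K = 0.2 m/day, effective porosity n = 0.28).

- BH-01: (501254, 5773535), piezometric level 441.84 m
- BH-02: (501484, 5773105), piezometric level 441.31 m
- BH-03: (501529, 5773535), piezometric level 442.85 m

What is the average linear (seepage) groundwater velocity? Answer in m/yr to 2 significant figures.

1.3 m/yr

Differences from BH-01: to BH-02 (Δx, Δy, Δh) = (230, -430, -0.53); to BH-03 = (275, 0, +1.01).
Determinant of the coordinate differences = 230·0 − 275·(-430) = 118250.
∂h/∂x = [(-0.53)·0 − (+1.01)·(-430)] / 118250 = +0.003673
∂h/∂y = [230·(+1.01) − 275·(-0.53)] / 118250 = +0.003197
|∇h| = √(0.003673² + 0.003197²) = 0.004869
Seepage velocity v = K·i/n = 0.2 × 0.004869 / 0.28 = 0.003478 m/day = 1.27 m/yr.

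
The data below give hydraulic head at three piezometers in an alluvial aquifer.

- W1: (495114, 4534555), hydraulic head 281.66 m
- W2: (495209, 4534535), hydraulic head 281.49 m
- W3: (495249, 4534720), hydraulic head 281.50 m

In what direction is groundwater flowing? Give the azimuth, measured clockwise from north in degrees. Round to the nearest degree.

Three-point gradient (reference W1): Δ to W2 = (95, -20, -0.17), Δ to W3 = (135, 165, -0.16).
∂h/∂x = -0.001701, ∂h/∂y = +0.0004218 (det = 18375).
Flow direction (−∇h) has components (+0.001701 E, -0.0004218 N).
Azimuth = atan2(E, N) = atan2(+0.001701, -0.0004218) = 103.9° ≈ 104°.

104°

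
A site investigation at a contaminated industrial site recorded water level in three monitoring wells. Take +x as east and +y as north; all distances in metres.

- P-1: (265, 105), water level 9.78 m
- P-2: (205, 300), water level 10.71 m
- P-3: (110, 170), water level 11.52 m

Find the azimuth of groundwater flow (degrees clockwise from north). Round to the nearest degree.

Differences from P-1: to P-2 (Δx, Δy, Δh) = (-60, 195, +0.93); to P-3 = (-155, 65, +1.74).
Solve a·Δx + b·Δy = Δh: det = (-60)·65 − (-155)·195 = 26325.
∂h/∂x = [(+0.93)·65 − (+1.74)·195] / 26325 = -0.01059
∂h/∂y = [(-60)·(+1.74) − (-155)·(+0.93)] / 26325 = +0.001510
Flow direction (−∇h) has components (+0.01059 E, -0.001510 N).
Azimuth = atan2(E, N) = atan2(+0.01059, -0.001510) = 98.1° ≈ 098°.

098°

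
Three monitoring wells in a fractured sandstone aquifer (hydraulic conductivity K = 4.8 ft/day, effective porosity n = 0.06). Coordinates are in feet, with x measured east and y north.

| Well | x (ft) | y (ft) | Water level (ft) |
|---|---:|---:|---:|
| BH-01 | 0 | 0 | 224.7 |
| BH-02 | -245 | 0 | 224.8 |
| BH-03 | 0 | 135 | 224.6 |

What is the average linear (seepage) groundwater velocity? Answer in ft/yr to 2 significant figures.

25 ft/yr

∂h/∂x = (224.8 − 224.7) / (-245 − 0) = -0.0004082
∂h/∂y = (224.6 − 224.7) / (135 − 0) = -0.0007407
|∇h| = √(-0.0004082² + -0.0007407²) = 0.0008457
Seepage velocity v = K·i/n = 4.8 × 0.0008457 / 0.06 = 0.06766 ft/day = 24.71 ft/yr.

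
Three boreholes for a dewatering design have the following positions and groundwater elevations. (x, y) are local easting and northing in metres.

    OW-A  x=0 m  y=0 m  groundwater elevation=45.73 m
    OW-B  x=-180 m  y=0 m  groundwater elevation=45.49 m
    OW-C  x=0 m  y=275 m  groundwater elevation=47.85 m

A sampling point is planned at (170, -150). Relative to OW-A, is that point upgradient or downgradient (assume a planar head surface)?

downgradient

∂h/∂x = (45.49 − 45.73) / (-180 − 0) = +0.001333
∂h/∂y = (47.85 − 45.73) / (275 − 0) = +0.007709
Head at (170, -150) = 45.73 + (+0.001333)·(170) + (+0.007709)·(-150) = 44.80 m.
That is lower than the 45.73 m at OW-A, so the point is downgradient.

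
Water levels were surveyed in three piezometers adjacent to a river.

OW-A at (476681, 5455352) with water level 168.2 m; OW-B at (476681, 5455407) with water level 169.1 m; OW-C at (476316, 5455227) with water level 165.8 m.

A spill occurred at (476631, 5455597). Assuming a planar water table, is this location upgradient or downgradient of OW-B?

With h = a·x + b·y + c and OW-A as origin, the differences give:
  0·a + 55·b = +0.9
  (-365)·a + (-125)·b = -2.4
Eliminate b (×(-125) and ×55, subtract): 20075·a = 19.50 → a = ∂h/∂x = +0.0009714
Back-substitute: b = ∂h/∂y = +0.01636.
Head at (476631, 5455597) = 168.2 + (+0.0009714)·(-50) + (+0.01636)·(245) = 172.16 m.
That is higher than the 169.1 m at OW-B, so the point is upgradient.

upgradient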